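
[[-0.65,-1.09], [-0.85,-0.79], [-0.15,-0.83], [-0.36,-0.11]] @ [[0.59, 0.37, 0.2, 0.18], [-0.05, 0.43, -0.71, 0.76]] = [[-0.33, -0.71, 0.64, -0.95], [-0.46, -0.65, 0.39, -0.75], [-0.05, -0.41, 0.56, -0.66], [-0.21, -0.18, 0.01, -0.15]]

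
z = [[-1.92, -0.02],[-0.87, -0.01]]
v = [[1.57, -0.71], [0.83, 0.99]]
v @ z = [[-2.40, -0.02], [-2.45, -0.03]]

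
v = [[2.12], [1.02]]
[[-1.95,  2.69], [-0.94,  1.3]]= v @ [[-0.92, 1.27]]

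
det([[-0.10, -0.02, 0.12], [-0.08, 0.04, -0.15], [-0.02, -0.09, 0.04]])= 0.002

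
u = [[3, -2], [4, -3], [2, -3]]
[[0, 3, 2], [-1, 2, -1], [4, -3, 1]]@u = [[16, -15], [3, -1], [2, -2]]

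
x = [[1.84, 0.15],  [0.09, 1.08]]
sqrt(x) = [[1.36, 0.06],[0.04, 1.04]]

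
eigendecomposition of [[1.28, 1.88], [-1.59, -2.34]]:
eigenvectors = [[0.83, -0.63], [-0.56, 0.78]]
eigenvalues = [0.01, -1.07]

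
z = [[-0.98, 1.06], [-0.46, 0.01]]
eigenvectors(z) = [[(0.84+0j), (0.84-0j)],[0.39+0.39j, (0.39-0.39j)]]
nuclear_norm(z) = 1.80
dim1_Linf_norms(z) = [1.06, 0.46]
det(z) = 0.48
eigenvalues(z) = [(-0.49+0.49j), (-0.49-0.49j)]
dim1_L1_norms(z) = [2.04, 0.47]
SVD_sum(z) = [[-1.03, 1.01], [-0.24, 0.23]] + [[0.05, 0.05], [-0.22, -0.22]]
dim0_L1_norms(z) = [1.44, 1.07]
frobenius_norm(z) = 1.52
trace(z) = -0.97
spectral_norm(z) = 1.48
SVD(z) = [[-0.97, -0.23], [-0.23, 0.97]] @ diag([1.4803815198528611, 0.3227546369583767]) @ [[0.72, -0.70], [-0.7, -0.72]]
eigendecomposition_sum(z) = [[-0.49+0.00j, 0.53+0.52j], [-0.23-0.23j, 0.49j]] + [[-0.49-0.00j, (0.53-0.52j)], [-0.23+0.23j, -0.49j]]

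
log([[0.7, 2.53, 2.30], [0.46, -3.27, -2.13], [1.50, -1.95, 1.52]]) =[[(0.06+0.33j), -1.19-1.60j, (0.37-0.68j)],  [(-0.57-0.48j), 0.98+2.33j, 0.34+0.99j],  [0.63-0.23j, 0.73+1.13j, 0.92+0.48j]]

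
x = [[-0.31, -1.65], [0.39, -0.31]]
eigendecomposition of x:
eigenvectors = [[(0.9+0j), 0.90-0.00j], [-0.44j, 0.44j]]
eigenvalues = [(-0.31+0.8j), (-0.31-0.8j)]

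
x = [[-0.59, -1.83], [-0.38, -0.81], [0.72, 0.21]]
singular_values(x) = [2.17, 0.61]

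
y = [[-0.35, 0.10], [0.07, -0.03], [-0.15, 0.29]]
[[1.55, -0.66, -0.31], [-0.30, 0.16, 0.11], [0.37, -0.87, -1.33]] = y@[[-4.78, 1.21, -0.51],[-1.21, -2.38, -4.86]]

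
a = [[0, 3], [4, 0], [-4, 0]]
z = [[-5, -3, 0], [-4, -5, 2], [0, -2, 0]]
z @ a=[[-12, -15], [-28, -12], [-8, 0]]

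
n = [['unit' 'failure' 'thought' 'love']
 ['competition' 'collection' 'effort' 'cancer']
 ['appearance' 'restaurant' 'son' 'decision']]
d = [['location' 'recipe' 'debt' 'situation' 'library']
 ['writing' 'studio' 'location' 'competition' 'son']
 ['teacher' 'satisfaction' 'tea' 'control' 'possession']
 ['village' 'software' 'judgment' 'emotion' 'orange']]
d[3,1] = 'software'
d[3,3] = 'emotion'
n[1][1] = 'collection'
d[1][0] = 'writing'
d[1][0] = 'writing'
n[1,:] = ['competition', 'collection', 'effort', 'cancer']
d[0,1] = 'recipe'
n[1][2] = 'effort'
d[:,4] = ['library', 'son', 'possession', 'orange']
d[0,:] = ['location', 'recipe', 'debt', 'situation', 'library']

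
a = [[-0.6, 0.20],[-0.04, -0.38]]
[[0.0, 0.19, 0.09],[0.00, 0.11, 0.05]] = a@ [[-0.01, -0.4, -0.18], [-0.01, -0.24, -0.11]]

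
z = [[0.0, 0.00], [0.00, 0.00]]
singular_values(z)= [0.0, 0.0]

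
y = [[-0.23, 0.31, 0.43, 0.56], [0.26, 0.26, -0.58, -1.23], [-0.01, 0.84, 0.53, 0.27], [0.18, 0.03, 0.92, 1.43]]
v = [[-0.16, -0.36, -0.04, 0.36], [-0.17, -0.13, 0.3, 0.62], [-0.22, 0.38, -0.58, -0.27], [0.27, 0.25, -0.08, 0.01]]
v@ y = [[0.01, -0.17, 0.45, 0.86], [0.11, 0.18, 0.73, 1.03], [0.11, -0.46, -0.87, -1.13], [0.01, 0.08, -0.06, -0.16]]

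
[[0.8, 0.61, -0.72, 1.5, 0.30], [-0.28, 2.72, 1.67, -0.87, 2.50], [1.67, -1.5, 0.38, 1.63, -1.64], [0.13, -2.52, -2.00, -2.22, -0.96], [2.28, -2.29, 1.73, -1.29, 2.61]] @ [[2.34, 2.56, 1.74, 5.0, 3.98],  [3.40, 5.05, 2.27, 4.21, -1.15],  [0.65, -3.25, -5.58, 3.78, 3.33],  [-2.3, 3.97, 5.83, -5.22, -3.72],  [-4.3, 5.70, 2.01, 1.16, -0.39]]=[[-1.26,15.13,16.14,-3.64,-5.61], [0.93,18.39,-3.68,23.81,3.58], [2.36,-7.41,3.59,-6.94,4.21], [-0.33,-20.18,-9.21,-7.04,5.39], [-9.58,-1.59,-13.16,18.06,21.25]]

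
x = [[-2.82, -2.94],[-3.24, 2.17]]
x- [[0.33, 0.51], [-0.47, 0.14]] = [[-3.15, -3.45], [-2.77, 2.03]]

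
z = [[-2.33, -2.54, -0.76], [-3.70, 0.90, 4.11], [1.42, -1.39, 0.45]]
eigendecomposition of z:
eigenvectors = [[-0.79+0.00j, (0.36-0.12j), (0.36+0.12j)], [(-0.61+0j), -0.73+0.00j, (-0.73-0j)], [(0.06+0j), 0.19-0.54j, 0.19+0.54j]]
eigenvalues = [(-4.25+0j), (1.63+2.42j), (1.63-2.42j)]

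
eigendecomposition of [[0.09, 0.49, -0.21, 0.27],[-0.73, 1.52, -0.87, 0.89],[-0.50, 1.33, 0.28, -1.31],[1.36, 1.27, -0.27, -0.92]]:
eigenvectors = [[(-0.03+0j),(0.14-0.13j),(0.14+0.13j),(0.31+0j)], [(-0.04+0j),0.37+0.16j,(0.37-0.16j),0.78+0.00j], [0.66+0.00j,0.83+0.00j,(0.83-0j),0.13+0.00j], [(0.75+0j),(0.32-0.11j),(0.32+0.11j),0.53+0.00j]]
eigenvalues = [(-1.29+0j), (0.29+0.51j), (0.29-0.51j), (1.68+0j)]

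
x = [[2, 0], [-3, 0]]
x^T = [[2, -3], [0, 0]]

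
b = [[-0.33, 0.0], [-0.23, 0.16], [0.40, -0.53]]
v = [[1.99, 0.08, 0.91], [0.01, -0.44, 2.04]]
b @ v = [[-0.66, -0.03, -0.3], [-0.46, -0.09, 0.12], [0.79, 0.27, -0.72]]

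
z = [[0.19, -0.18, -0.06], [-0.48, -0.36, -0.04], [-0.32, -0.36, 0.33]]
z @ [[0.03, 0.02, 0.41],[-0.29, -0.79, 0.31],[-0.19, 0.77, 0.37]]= [[0.07, 0.1, -0.00], [0.10, 0.24, -0.32], [0.03, 0.53, -0.12]]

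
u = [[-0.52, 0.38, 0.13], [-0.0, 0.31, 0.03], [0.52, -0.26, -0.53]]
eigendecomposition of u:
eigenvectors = [[-0.43, -0.42, 0.41], [-0.03, 0.05, 0.91], [0.9, -0.91, -0.03]]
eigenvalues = [-0.77, -0.28, 0.31]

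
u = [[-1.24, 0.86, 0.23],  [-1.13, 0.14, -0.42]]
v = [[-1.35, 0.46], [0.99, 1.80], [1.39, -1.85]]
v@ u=[[1.15, -1.1, -0.50], [-3.26, 1.1, -0.53], [0.37, 0.94, 1.10]]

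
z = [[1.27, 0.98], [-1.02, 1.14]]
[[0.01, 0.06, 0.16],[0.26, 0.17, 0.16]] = z@[[-0.10, -0.04, 0.01], [0.14, 0.11, 0.15]]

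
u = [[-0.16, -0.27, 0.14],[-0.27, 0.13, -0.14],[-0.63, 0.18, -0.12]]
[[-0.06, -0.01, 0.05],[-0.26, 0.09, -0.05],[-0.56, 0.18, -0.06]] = u @ [[0.82,  -0.23,  0.03], [-0.23,  0.11,  -0.1], [0.03,  -0.10,  0.20]]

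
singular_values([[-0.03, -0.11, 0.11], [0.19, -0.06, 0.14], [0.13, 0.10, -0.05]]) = [0.26, 0.22, 0.0]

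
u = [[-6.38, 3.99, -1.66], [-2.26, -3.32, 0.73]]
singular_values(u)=[7.71, 4.08]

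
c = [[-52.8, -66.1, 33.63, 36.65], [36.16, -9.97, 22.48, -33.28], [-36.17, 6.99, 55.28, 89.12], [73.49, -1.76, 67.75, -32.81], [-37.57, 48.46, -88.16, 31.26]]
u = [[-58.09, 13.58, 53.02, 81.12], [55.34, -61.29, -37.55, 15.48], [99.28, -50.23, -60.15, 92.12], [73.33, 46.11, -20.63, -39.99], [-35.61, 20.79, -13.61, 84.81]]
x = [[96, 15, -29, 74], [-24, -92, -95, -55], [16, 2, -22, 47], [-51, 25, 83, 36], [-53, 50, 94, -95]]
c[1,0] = 36.16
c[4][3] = 31.26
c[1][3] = -33.28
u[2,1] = -50.23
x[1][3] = -55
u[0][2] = 53.02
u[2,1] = -50.23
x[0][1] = 15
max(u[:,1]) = 46.11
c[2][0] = -36.17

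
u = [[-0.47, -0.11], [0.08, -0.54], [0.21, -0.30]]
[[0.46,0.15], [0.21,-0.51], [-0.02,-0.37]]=u @ [[-0.86, -0.52], [-0.52, 0.86]]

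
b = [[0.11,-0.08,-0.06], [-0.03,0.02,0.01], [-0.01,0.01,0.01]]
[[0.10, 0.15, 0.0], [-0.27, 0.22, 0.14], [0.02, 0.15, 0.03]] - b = [[-0.01,0.23,0.06], [-0.24,0.20,0.13], [0.03,0.14,0.02]]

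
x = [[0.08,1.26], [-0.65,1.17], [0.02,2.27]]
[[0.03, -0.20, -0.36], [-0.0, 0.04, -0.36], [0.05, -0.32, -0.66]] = x @ [[0.04,  -0.32,  0.03], [0.02,  -0.14,  -0.29]]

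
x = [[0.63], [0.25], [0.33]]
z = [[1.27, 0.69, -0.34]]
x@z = [[0.8, 0.43, -0.21], [0.32, 0.17, -0.08], [0.42, 0.23, -0.11]]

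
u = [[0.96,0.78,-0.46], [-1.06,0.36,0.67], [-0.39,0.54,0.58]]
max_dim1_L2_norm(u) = 1.32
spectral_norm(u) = 1.76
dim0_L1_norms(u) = [2.41, 1.68, 1.71]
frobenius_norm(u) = 2.06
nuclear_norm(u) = 2.98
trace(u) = 1.90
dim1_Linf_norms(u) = [0.96, 1.06, 0.58]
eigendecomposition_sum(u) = [[(0.73+0.62j), 0.63-0.06j, (-0.56-0.37j)], [-0.47+0.97j, 0.24+0.67j, (0.25-0.71j)], [(0.2+1.19j), 0.66+0.46j, (-0.23-0.82j)]] + [[0.73-0.62j, (0.63+0.06j), -0.56+0.37j],[(-0.47-0.97j), (0.24-0.67j), (0.25+0.71j)],[0.20-1.19j, (0.66-0.46j), (-0.23+0.82j)]] + [[(-0.49-0j), (-0.49-0j), 0.65+0.00j],[(-0.13-0j), (-0.13-0j), (0.17+0j)],[(-0.79-0j), (-0.78-0j), 1.05+0.00j]]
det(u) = 0.33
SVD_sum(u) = [[0.89, 0.01, -0.58], [-1.05, -0.01, 0.68], [-0.53, -0.01, 0.35]] + [[0.1,0.76,0.16], [0.04,0.35,0.08], [0.07,0.58,0.12]] + [[-0.03,0.01,-0.04], [-0.06,0.03,-0.09], [0.07,-0.03,0.11]]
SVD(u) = [[-0.6, 0.75, 0.28], [0.71, 0.34, 0.62], [0.36, 0.57, -0.74]] @ diag([1.7607993748917823, 1.044836437484252, 0.17805162253100837]) @ [[-0.84, -0.01, 0.55], [0.12, 0.97, 0.21], [-0.53, 0.24, -0.81]]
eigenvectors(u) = [[0.39-0.33j, 0.39+0.33j, (0.52+0j)], [0.47+0.33j, 0.47-0.33j, (0.14+0j)], [0.64+0.00j, 0.64-0.00j, (0.84+0j)]]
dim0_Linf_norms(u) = [1.06, 0.78, 0.67]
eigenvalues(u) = [(0.74+0.48j), (0.74-0.48j), (0.43+0j)]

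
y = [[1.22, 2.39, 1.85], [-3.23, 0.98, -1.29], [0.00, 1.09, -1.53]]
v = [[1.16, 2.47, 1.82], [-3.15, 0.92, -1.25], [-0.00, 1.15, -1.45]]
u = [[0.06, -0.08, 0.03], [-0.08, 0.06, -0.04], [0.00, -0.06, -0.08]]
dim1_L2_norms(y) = [3.26, 3.61, 1.88]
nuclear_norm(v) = 8.41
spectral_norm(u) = 0.15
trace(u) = 0.04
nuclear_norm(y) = 8.51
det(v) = -17.75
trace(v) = 0.63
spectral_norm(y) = 4.07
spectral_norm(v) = 3.96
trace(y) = 0.67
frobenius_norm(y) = 5.22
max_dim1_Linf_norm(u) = 0.08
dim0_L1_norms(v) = [4.31, 4.54, 4.52]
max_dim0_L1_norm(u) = 0.2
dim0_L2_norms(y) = [3.45, 2.8, 2.73]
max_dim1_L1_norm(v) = 5.45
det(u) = 0.00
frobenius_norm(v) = 5.15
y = v + u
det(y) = -18.44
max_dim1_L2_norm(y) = 3.61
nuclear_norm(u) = 0.26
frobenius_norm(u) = 0.18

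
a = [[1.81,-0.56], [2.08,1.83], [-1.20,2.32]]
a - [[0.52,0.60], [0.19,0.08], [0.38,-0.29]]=[[1.29, -1.16], [1.89, 1.75], [-1.58, 2.61]]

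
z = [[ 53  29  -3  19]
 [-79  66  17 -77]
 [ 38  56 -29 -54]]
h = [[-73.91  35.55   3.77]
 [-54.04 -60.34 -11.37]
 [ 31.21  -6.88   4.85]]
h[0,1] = 35.55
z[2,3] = -54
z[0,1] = 29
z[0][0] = 53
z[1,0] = -79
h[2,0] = 31.21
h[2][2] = 4.85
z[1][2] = 17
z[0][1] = 29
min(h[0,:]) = -73.91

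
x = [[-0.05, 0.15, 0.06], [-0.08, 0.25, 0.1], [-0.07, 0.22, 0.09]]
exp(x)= [[0.94, 0.17, 0.07], [-0.09, 1.29, 0.12], [-0.08, 0.26, 1.10]]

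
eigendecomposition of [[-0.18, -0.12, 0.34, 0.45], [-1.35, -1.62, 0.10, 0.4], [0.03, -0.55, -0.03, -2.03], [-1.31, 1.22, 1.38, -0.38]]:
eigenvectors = [[-0.15-0.13j, (-0.15+0.13j), 0.53+0.00j, -0.18+0.00j],[(0.05-0.12j), 0.05+0.12j, -0.33+0.00j, (-0.89+0j)],[0.72+0.00j, (0.72-0j), (0.78+0j), (0.15+0j)],[(0.06-0.65j), (0.06+0.65j), -0.05+0.00j, 0.39+0.00j]]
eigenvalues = [(-0.24+1.91j), (-0.24-1.91j), (0.35+0j), (-2.07+0j)]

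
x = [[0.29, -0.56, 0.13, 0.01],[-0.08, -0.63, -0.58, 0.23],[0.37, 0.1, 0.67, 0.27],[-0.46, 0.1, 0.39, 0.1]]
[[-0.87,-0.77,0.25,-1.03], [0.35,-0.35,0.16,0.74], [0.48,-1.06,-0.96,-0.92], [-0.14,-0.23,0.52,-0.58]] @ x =[[0.38, 0.89, 0.1, -0.22], [-0.15, 0.11, 0.64, 0.04], [0.29, 0.21, -0.32, -0.59], [0.44, 0.22, 0.24, 0.03]]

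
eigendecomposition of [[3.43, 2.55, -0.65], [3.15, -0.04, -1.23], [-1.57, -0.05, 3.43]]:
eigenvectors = [[0.47,  -0.71,  0.43], [-0.87,  -0.5,  0.10], [0.14,  0.5,  0.90]]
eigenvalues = [-1.53, 5.69, 2.66]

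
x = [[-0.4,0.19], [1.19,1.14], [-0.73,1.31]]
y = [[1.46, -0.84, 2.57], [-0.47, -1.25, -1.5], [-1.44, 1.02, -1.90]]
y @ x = [[-3.46, 2.69], [-0.2, -3.48], [3.18, -1.60]]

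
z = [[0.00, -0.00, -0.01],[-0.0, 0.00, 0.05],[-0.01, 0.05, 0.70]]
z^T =[[0.0, -0.0, -0.01], [-0.00, 0.0, 0.05], [-0.01, 0.05, 0.70]]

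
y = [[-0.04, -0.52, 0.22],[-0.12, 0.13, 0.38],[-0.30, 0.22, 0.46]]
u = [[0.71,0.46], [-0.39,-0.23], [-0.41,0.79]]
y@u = [[0.08, 0.28], [-0.29, 0.22], [-0.49, 0.17]]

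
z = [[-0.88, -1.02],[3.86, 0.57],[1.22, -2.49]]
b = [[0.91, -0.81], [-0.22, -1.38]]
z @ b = [[-0.58, 2.12], [3.39, -3.91], [1.66, 2.45]]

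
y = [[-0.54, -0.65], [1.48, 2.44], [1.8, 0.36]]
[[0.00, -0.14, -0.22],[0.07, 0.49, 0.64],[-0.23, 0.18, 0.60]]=y@[[-0.15,0.07,0.32], [0.12,0.16,0.07]]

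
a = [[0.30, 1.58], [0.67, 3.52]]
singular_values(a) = [3.93, 0.0]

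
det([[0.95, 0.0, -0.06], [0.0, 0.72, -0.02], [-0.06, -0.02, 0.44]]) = 0.298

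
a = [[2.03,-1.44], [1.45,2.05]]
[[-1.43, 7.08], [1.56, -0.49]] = a @ [[-0.11,2.21],[0.84,-1.80]]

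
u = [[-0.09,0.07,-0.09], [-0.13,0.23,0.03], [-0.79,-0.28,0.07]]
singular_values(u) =[0.84, 0.28, 0.1]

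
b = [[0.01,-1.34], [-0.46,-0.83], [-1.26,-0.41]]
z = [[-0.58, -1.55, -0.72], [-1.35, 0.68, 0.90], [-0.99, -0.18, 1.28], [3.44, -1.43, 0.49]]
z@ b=[[1.61,2.36],[-1.46,0.88],[-1.54,0.95],[0.07,-3.62]]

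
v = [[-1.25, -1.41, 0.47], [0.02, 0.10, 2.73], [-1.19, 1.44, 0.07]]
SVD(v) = [[-0.26,  -0.68,  -0.68], [-0.96,  0.16,  0.21], [-0.04,  0.72,  -0.7]] @ diag([2.789497854049557, 2.0121407148813053, 1.7027599554164579]) @ [[0.13,0.08,-0.99], [0.0,1.00,0.08], [0.99,-0.01,0.13]]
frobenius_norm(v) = 3.84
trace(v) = -1.08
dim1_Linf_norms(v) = [1.41, 2.73, 1.44]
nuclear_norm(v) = 6.50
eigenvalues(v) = [(-1.69+1.15j), (-1.69-1.15j), (2.29+0j)]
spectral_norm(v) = 2.79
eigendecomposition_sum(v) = [[(-0.69+0.71j),(-0.54-0.53j),(0.42+0.92j)], [(0.22+0.67j),-0.51+0.17j,0.72+0.03j], [-0.42-0.35j,0.27-0.32j,-0.49+0.28j]] + [[(-0.69-0.71j), -0.54+0.53j, (0.42-0.92j)], [0.22-0.67j, -0.51-0.17j, (0.72-0.03j)], [(-0.42+0.35j), (0.27+0.32j), (-0.49-0.28j)]] + [[0.12+0.00j, (-0.33-0j), (-0.38-0j)], [-0.43-0.00j, (1.13+0j), 1.29+0.00j], [(-0.34-0j), 0.91+0.00j, 1.04+0.00j]]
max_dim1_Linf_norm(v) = 2.73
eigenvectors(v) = [[(0.74+0j), 0.74-0.00j, -0.22+0.00j], [(0.24-0.47j), (0.24+0.47j), (0.76+0j)], [0.04+0.41j, (0.04-0.41j), (0.61+0j)]]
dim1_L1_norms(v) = [3.13, 2.85, 2.7]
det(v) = 9.56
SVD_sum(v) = [[-0.09, -0.06, 0.73], [-0.34, -0.21, 2.66], [-0.01, -0.01, 0.11]] + [[-0.0, -1.37, -0.11], [0.00, 0.32, 0.03], [0.00, 1.43, 0.11]] + [[-1.15, 0.01, -0.15], [0.36, -0.0, 0.05], [-1.18, 0.01, -0.15]]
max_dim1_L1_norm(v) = 3.13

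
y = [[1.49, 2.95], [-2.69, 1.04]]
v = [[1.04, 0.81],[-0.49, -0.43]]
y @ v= [[0.10, -0.06], [-3.31, -2.63]]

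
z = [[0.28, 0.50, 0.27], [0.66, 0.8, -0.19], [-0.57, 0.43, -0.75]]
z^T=[[0.28, 0.66, -0.57],[0.50, 0.8, 0.43],[0.27, -0.19, -0.75]]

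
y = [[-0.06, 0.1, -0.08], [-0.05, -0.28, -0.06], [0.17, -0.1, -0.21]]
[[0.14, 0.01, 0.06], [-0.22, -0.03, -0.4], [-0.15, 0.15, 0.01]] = y @ [[-0.58,0.47,0.96], [0.94,0.09,1.24], [-0.2,-0.38,0.13]]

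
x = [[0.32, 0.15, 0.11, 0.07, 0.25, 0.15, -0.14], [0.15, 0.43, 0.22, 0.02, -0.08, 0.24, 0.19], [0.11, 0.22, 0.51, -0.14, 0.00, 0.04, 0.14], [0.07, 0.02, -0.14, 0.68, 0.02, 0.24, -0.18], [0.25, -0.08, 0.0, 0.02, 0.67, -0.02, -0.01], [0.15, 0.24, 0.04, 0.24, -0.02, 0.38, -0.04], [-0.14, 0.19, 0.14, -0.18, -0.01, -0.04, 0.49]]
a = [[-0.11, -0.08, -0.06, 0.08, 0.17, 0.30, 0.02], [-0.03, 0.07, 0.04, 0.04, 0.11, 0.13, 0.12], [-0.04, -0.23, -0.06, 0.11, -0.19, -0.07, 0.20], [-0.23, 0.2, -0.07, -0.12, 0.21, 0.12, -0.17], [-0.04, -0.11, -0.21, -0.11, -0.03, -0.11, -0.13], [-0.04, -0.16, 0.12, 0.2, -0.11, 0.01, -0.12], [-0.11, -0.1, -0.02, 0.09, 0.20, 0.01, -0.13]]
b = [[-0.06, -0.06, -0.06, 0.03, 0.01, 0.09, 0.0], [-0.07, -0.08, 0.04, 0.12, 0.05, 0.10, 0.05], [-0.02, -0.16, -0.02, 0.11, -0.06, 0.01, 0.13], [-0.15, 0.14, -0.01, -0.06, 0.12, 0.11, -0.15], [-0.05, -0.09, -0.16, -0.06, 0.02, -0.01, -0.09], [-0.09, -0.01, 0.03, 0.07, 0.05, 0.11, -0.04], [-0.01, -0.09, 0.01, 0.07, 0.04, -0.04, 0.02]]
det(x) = 0.00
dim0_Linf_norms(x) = [0.32, 0.43, 0.51, 0.68, 0.67, 0.38, 0.49]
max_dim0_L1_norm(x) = 1.35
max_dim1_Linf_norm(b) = 0.16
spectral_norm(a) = 0.61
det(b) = -0.00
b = x @ a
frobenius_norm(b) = 0.56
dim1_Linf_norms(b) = [0.09, 0.12, 0.16, 0.15, 0.16, 0.11, 0.09]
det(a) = 0.00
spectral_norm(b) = 0.38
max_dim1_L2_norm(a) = 0.45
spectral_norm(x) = 1.00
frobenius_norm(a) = 0.92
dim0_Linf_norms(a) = [0.23, 0.23, 0.21, 0.2, 0.21, 0.3, 0.2]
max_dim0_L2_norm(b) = 0.27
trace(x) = 3.48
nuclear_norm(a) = 2.03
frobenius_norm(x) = 1.64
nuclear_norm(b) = 1.10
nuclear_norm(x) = 3.48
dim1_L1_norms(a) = [0.82, 0.54, 0.9, 1.12, 0.74, 0.76, 0.66]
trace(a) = -0.37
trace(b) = -0.07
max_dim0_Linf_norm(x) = 0.68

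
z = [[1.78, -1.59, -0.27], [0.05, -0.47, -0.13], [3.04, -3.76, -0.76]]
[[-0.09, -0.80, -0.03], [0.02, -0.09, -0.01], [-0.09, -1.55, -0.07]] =z@ [[-0.07,  -0.3,  -0.04], [0.04,  0.17,  -0.09], [-0.36,  -0.00,  0.38]]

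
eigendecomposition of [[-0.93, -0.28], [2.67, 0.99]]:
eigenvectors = [[-0.46, 0.20], [0.89, -0.98]]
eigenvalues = [-0.39, 0.45]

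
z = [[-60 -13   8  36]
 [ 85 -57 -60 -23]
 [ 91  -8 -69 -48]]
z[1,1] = -57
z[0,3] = 36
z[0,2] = 8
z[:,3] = [36, -23, -48]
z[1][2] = -60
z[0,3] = 36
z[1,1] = -57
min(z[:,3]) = -48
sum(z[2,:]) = -34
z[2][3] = -48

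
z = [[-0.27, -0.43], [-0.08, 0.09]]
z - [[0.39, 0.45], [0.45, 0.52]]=[[-0.66, -0.88], [-0.53, -0.43]]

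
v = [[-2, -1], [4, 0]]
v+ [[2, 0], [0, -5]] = [[0, -1], [4, -5]]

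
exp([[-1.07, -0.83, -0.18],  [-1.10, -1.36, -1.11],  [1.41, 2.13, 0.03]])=[[0.52,-0.25,0.10], [-0.54,0.03,-0.43], [0.21,0.67,0.39]]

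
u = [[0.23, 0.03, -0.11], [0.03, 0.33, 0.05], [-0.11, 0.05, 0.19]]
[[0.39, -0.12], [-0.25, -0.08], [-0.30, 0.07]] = u @ [[1.59, -0.35], [-0.83, -0.26], [-0.44, 0.25]]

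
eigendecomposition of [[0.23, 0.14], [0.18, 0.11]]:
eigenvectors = [[0.79, -0.52], [0.62, 0.85]]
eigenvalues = [0.34, 0.0]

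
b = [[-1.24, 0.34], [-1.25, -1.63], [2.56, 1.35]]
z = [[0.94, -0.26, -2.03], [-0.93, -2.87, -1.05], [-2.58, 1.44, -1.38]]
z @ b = [[-6.04, -2.00], [2.05, 2.94], [-2.13, -5.09]]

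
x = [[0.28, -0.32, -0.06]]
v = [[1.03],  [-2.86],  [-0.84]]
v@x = [[0.29,-0.33,-0.06], [-0.8,0.92,0.17], [-0.24,0.27,0.05]]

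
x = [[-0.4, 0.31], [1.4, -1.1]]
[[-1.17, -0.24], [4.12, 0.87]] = x @ [[1.16, -1.16], [-2.27, -2.27]]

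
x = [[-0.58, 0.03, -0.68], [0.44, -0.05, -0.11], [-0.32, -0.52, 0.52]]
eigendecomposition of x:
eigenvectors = [[(-0.41+0j), (-0.66+0.17j), -0.66-0.17j], [(-0.3+0j), 0.71+0.00j, 0.71-0.00j], [(0.86+0j), 0.15+0.07j, (0.15-0.07j)]]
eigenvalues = [(0.86+0j), (-0.48+0.1j), (-0.48-0.1j)]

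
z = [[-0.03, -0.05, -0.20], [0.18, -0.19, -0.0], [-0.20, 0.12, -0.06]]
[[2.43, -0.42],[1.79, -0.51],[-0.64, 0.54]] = z@[[1.53, -4.75], [-7.98, -1.81], [-10.37, 3.25]]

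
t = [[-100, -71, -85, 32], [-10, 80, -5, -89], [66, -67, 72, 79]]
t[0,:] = [-100, -71, -85, 32]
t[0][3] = 32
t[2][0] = 66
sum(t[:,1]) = -58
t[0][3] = 32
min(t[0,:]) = -100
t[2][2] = 72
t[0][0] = -100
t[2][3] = 79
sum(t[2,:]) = 150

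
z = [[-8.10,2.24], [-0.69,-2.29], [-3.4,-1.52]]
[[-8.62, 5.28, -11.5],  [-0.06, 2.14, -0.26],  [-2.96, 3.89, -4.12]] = z @[[0.99,-0.84,1.34], [-0.27,-0.68,-0.29]]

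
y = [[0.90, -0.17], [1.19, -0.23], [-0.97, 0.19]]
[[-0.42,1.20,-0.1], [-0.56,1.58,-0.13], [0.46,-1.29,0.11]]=y@[[-0.48, 1.29, 0.01], [-0.05, -0.21, 0.63]]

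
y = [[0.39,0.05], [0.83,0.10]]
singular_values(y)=[0.92, 0.0]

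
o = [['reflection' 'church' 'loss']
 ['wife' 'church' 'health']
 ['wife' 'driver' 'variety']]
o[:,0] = ['reflection', 'wife', 'wife']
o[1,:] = ['wife', 'church', 'health']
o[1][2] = 'health'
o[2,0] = 'wife'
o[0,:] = ['reflection', 'church', 'loss']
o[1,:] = ['wife', 'church', 'health']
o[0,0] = 'reflection'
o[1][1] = 'church'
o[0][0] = 'reflection'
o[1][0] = 'wife'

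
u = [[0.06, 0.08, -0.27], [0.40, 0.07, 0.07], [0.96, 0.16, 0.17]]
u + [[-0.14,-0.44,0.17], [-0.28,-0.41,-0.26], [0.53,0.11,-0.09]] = [[-0.08, -0.36, -0.1], [0.12, -0.34, -0.19], [1.49, 0.27, 0.08]]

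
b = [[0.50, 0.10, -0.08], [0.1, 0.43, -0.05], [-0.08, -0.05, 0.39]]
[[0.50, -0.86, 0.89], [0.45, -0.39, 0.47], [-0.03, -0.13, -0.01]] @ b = [[0.09, -0.36, 0.35], [0.15, -0.15, 0.17], [-0.03, -0.06, 0.00]]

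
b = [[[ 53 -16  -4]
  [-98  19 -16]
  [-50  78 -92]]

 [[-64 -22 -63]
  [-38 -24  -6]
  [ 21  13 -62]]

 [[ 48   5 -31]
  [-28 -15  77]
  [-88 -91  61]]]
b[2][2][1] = -91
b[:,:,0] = [[53, -98, -50], [-64, -38, 21], [48, -28, -88]]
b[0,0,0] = 53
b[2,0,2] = -31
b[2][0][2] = -31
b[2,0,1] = 5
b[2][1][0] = -28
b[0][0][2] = -4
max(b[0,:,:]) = 78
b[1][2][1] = 13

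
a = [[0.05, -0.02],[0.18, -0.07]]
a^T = [[0.05,0.18],  [-0.02,-0.07]]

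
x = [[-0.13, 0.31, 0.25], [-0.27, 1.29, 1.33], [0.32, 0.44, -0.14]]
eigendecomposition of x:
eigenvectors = [[-0.04, -0.66, 0.21],[-0.60, 0.44, 0.94],[0.80, -0.60, 0.27]]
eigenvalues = [-0.49, -0.11, 1.62]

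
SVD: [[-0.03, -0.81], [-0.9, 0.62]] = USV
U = [[0.5, -0.86], [-0.86, -0.5]]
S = [1.21, 0.62]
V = [[0.63, -0.78], [0.78, 0.63]]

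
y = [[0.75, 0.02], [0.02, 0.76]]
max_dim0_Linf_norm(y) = 0.76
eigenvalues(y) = [0.73, 0.78]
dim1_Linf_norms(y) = [0.75, 0.76]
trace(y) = 1.51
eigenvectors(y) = [[-0.79,-0.62], [0.62,-0.79]]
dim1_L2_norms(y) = [0.75, 0.76]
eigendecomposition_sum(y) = [[0.46, -0.36], [-0.36, 0.28]] + [[0.29, 0.38], [0.38, 0.48]]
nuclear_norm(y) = 1.51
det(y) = 0.57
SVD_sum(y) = [[0.29, 0.38], [0.38, 0.48]] + [[0.46, -0.36], [-0.36, 0.28]]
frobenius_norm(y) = 1.07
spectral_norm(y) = 0.78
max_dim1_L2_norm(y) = 0.76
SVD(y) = [[0.62, 0.79], [0.79, -0.62]] @ diag([0.7756155281280882, 0.7343844718719119]) @ [[0.62, 0.79], [0.79, -0.62]]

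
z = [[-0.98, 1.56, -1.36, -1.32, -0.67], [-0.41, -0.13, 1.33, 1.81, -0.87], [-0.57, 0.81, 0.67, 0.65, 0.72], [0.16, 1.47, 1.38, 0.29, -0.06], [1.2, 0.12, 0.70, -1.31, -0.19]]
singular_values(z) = [3.34, 2.46, 2.18, 1.3, 0.21]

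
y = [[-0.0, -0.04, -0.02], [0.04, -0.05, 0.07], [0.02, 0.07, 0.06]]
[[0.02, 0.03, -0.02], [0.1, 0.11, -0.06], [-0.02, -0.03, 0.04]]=y @[[0.7, -0.48, 0.82], [-0.84, -1.14, 0.9], [0.48, 0.98, -0.71]]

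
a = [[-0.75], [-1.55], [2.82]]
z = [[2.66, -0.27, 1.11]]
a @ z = [[-2.00, 0.20, -0.83], [-4.12, 0.42, -1.72], [7.5, -0.76, 3.13]]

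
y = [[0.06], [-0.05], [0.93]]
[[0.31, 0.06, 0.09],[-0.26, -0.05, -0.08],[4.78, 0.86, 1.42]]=y @ [[5.14,0.93,1.53]]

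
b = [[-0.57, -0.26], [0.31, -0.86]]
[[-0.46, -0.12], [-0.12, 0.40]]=b @ [[0.64, 0.36], [0.37, -0.34]]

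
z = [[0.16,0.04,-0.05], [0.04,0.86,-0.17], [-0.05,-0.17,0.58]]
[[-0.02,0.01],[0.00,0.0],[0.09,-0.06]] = z@[[-0.08, 0.05], [0.04, -0.02], [0.16, -0.10]]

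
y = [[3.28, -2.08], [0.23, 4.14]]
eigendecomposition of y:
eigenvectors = [[0.95+0.00j, (0.95-0j)],[(-0.2-0.25j), (-0.2+0.25j)]]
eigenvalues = [(3.71+0.54j), (3.71-0.54j)]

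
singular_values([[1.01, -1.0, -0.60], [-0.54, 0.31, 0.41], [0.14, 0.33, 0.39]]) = [1.73, 0.45, 0.19]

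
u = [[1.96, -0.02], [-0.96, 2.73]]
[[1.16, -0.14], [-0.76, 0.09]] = u@[[0.59, -0.07], [-0.07, 0.01]]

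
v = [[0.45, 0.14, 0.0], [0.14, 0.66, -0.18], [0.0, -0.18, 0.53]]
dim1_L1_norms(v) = [0.59, 0.98, 0.71]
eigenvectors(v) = [[-0.3, 0.66, 0.69], [-0.81, -0.56, 0.17], [0.50, -0.51, 0.7]]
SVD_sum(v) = [[0.08, 0.20, -0.12], [0.20, 0.54, -0.33], [-0.12, -0.33, 0.2]] + [[0.23, 0.06, 0.24],  [0.06, 0.01, 0.06],  [0.24, 0.06, 0.24]] + [[0.14, -0.12, -0.11], [-0.12, 0.10, 0.09], [-0.11, 0.09, 0.08]]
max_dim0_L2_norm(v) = 0.7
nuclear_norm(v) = 1.64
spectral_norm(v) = 0.82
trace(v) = 1.64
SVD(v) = [[-0.30, 0.69, -0.66], [-0.81, 0.17, 0.56], [0.50, 0.70, 0.51]] @ diag([0.8230837349294685, 0.4854551234705065, 0.33146114160002504]) @ [[-0.3, -0.81, 0.5],[0.69, 0.17, 0.7],[-0.66, 0.56, 0.51]]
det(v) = 0.13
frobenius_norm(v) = 1.01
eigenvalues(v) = [0.82, 0.33, 0.49]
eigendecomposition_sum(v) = [[0.08, 0.20, -0.12], [0.2, 0.54, -0.33], [-0.12, -0.33, 0.20]] + [[0.14, -0.12, -0.11], [-0.12, 0.1, 0.09], [-0.11, 0.09, 0.08]] + [[0.23, 0.06, 0.24], [0.06, 0.01, 0.06], [0.24, 0.06, 0.24]]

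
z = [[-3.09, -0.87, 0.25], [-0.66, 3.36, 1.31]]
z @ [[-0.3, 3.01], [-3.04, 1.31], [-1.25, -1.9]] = [[3.26,-10.92], [-11.65,-0.07]]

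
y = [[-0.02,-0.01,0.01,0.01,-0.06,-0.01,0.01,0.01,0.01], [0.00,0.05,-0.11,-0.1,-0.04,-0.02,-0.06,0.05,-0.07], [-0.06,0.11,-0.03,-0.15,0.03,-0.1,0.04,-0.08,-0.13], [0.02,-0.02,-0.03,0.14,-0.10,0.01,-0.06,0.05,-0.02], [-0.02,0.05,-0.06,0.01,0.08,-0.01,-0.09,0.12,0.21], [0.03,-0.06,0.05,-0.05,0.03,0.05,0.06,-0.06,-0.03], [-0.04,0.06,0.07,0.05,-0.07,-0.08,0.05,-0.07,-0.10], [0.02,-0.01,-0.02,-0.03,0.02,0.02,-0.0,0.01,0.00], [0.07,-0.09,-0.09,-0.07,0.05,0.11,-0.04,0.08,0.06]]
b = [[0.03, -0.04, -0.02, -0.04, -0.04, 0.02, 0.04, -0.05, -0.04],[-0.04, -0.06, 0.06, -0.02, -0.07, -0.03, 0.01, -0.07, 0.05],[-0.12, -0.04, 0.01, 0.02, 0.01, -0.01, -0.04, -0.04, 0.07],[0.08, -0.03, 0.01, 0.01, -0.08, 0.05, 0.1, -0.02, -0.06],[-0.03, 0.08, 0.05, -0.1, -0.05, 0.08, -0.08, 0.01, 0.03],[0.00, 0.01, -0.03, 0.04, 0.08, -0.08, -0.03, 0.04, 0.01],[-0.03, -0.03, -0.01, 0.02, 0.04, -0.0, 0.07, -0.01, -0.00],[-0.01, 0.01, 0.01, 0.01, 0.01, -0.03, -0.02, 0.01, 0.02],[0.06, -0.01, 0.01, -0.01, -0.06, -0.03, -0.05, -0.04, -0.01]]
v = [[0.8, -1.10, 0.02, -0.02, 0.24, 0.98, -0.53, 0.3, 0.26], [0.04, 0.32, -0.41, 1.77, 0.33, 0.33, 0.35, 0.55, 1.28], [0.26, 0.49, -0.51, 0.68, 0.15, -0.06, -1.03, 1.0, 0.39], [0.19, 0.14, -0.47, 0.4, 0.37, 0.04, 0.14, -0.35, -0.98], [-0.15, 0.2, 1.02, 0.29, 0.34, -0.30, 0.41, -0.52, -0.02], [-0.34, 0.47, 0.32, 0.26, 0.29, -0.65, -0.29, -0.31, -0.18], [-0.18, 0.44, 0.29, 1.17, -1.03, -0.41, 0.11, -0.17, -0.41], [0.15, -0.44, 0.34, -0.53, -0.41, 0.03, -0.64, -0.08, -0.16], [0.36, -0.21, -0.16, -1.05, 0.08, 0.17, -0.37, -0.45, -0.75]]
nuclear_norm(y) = 1.24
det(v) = -0.01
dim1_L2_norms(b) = [0.11, 0.15, 0.16, 0.17, 0.19, 0.13, 0.09, 0.05, 0.11]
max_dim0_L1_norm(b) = 0.44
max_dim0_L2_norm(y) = 0.28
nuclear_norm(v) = 11.67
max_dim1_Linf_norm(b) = 0.12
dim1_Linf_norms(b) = [0.05, 0.07, 0.12, 0.1, 0.1, 0.08, 0.07, 0.03, 0.06]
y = b @ v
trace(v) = -0.02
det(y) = -0.00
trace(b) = -0.07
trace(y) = 0.39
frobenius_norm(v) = 4.86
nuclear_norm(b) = 0.91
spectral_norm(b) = 0.25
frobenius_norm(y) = 0.59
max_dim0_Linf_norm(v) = 1.77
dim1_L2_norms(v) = [1.82, 2.38, 1.81, 1.3, 1.35, 1.11, 1.77, 1.11, 1.5]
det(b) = -0.00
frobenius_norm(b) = 0.41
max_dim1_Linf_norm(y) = 0.21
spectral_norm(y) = 0.40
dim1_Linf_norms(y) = [0.06, 0.11, 0.15, 0.14, 0.21, 0.06, 0.1, 0.03, 0.11]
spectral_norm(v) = 3.09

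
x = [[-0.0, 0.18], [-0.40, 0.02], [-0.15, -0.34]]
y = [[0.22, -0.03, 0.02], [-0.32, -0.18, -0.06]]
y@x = [[0.01, 0.03], [0.08, -0.04]]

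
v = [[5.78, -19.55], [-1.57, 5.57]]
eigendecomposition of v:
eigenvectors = [[0.96, 0.96], [-0.27, 0.28]]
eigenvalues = [11.22, 0.13]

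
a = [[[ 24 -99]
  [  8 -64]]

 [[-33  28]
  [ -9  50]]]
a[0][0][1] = -99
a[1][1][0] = -9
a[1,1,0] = -9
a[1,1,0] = -9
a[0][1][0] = 8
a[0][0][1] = -99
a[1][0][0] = -33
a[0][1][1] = -64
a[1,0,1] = 28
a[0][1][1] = -64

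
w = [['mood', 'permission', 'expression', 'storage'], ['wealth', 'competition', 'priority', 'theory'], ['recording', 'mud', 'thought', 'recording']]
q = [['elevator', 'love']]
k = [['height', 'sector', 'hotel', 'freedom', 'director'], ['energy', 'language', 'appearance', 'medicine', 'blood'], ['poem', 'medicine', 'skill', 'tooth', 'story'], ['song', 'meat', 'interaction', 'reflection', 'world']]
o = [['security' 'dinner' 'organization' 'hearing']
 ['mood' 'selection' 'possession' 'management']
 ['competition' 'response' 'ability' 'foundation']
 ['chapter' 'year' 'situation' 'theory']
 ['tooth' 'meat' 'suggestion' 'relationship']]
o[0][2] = 'organization'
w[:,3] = ['storage', 'theory', 'recording']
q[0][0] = 'elevator'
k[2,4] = 'story'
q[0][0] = 'elevator'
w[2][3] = 'recording'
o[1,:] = ['mood', 'selection', 'possession', 'management']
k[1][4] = 'blood'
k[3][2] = 'interaction'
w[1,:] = ['wealth', 'competition', 'priority', 'theory']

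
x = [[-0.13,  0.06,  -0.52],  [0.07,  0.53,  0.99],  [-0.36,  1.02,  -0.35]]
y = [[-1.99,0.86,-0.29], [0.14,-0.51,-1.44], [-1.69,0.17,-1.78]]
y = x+[[-1.86, 0.80, 0.23], [0.07, -1.04, -2.43], [-1.33, -0.85, -1.43]]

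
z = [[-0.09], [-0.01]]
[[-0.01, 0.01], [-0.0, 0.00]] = z @ [[0.11, -0.11]]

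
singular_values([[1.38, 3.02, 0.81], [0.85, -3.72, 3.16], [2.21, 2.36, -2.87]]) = [6.46, 2.88, 2.22]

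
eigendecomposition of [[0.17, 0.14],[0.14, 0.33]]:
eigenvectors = [[-0.86, -0.5],  [0.50, -0.86]]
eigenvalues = [0.09, 0.41]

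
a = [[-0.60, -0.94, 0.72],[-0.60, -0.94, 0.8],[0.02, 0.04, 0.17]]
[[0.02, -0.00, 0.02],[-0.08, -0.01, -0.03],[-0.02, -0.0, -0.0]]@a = [[-0.01, -0.02, 0.02], [0.05, 0.08, -0.07], [0.01, 0.02, -0.01]]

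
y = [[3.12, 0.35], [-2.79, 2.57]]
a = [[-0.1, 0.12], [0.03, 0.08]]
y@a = [[-0.30,  0.40], [0.36,  -0.13]]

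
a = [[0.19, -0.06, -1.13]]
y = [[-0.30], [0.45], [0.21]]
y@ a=[[-0.06, 0.02, 0.34], [0.09, -0.03, -0.51], [0.04, -0.01, -0.24]]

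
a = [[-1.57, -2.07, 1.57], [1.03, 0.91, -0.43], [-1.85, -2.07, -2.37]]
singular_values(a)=[4.09, 2.8, 0.23]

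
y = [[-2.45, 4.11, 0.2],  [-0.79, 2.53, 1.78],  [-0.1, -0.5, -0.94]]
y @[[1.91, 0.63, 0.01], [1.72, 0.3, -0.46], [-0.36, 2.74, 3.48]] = [[2.32,0.24,-1.22], [2.2,5.14,5.02], [-0.71,-2.79,-3.04]]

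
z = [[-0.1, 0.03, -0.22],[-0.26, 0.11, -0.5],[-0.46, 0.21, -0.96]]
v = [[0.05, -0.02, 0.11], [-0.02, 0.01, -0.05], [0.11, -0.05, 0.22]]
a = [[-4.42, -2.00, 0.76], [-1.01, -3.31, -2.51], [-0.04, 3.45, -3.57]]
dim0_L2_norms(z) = [0.54, 0.24, 1.1]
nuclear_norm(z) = 1.29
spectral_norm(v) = 0.28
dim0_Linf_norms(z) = [0.46, 0.21, 0.96]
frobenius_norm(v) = 0.28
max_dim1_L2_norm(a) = 4.96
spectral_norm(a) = 6.12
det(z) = 0.00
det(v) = -0.00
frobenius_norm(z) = 1.25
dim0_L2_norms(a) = [4.53, 5.18, 4.43]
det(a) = -86.24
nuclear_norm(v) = 0.29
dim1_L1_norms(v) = [0.18, 0.08, 0.38]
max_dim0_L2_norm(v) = 0.25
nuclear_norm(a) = 13.72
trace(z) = -0.95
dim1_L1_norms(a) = [7.18, 6.83, 7.06]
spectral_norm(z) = 1.25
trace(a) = -11.30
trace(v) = 0.28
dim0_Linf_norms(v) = [0.11, 0.05, 0.22]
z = a @ v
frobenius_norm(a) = 8.19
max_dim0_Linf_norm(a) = 4.42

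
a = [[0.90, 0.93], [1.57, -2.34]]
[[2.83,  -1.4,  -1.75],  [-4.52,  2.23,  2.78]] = a @ [[0.68, -0.34, -0.42], [2.39, -1.18, -1.47]]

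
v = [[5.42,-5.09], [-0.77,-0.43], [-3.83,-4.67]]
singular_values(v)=[7.47, 6.06]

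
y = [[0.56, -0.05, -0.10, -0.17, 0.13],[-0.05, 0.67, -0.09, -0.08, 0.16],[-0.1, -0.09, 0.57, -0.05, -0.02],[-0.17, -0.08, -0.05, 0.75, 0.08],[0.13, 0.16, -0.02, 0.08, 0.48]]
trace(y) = 3.03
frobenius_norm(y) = 1.45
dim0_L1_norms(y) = [1.01, 1.05, 0.83, 1.13, 0.87]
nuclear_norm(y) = 3.03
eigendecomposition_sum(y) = [[0.06, 0.05, 0.03, 0.04, -0.07], [0.05, 0.03, 0.02, 0.03, -0.05], [0.03, 0.02, 0.02, 0.02, -0.04], [0.04, 0.03, 0.02, 0.03, -0.05], [-0.07, -0.05, -0.04, -0.05, 0.08]] + [[0.04, -0.01, 0.10, 0.02, 0.08],[-0.01, 0.00, -0.02, -0.00, -0.02],[0.1, -0.02, 0.28, 0.05, 0.23],[0.02, -0.0, 0.05, 0.01, 0.04],[0.08, -0.02, 0.23, 0.04, 0.19]] + [[0.26, -0.22, -0.19, 0.11, 0.07], [-0.22, 0.18, 0.16, -0.09, -0.06], [-0.19, 0.16, 0.14, -0.08, -0.05], [0.11, -0.09, -0.08, 0.04, 0.03], [0.07, -0.06, -0.05, 0.03, 0.02]] + [[0.20, 0.16, -0.07, -0.31, 0.07], [0.16, 0.14, -0.06, -0.26, 0.06], [-0.07, -0.06, 0.02, 0.11, -0.02], [-0.31, -0.26, 0.11, 0.49, -0.11], [0.07, 0.06, -0.02, -0.11, 0.03]] + [[0.0, -0.03, 0.02, -0.03, -0.02],[-0.03, 0.32, -0.19, 0.24, 0.23],[0.02, -0.19, 0.12, -0.15, -0.14],[-0.03, 0.24, -0.15, 0.18, 0.17],[-0.02, 0.23, -0.14, 0.17, 0.16]]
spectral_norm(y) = 0.87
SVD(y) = [[-0.47, 0.07, -0.64, 0.27, 0.54], [-0.39, -0.64, 0.53, -0.05, 0.39], [0.16, 0.39, 0.46, 0.73, 0.27], [0.75, -0.48, -0.26, 0.12, 0.35], [-0.17, -0.46, -0.17, 0.61, -0.60]] @ diag([0.869922923827343, 0.7847748380147799, 0.639667029119481, 0.5149724068321674, 0.220662802206229]) @ [[-0.47,-0.39,0.16,0.75,-0.17],[0.07,-0.64,0.39,-0.48,-0.46],[-0.64,0.53,0.46,-0.26,-0.17],[0.27,-0.05,0.73,0.12,0.61],[0.54,0.39,0.27,0.35,-0.6]]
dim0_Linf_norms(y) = [0.56, 0.67, 0.57, 0.75, 0.48]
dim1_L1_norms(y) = [1.01, 1.05, 0.83, 1.13, 0.87]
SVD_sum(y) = [[0.2, 0.16, -0.07, -0.31, 0.07], [0.16, 0.14, -0.06, -0.26, 0.06], [-0.07, -0.06, 0.02, 0.11, -0.02], [-0.31, -0.26, 0.11, 0.49, -0.11], [0.07, 0.06, -0.02, -0.11, 0.03]] + [[0.00, -0.03, 0.02, -0.03, -0.02], [-0.03, 0.32, -0.19, 0.24, 0.23], [0.02, -0.19, 0.12, -0.15, -0.14], [-0.03, 0.24, -0.15, 0.18, 0.17], [-0.02, 0.23, -0.14, 0.17, 0.16]] + [[0.26,-0.22,-0.19,0.11,0.07], [-0.22,0.18,0.16,-0.09,-0.06], [-0.19,0.16,0.14,-0.08,-0.05], [0.11,-0.09,-0.08,0.04,0.03], [0.07,-0.06,-0.05,0.03,0.02]] + [[0.04,-0.01,0.1,0.02,0.08], [-0.01,0.0,-0.02,-0.00,-0.02], [0.1,-0.02,0.28,0.05,0.23], [0.02,-0.00,0.05,0.01,0.04], [0.08,-0.02,0.23,0.04,0.19]] + [[0.06, 0.05, 0.03, 0.04, -0.07], [0.05, 0.03, 0.02, 0.03, -0.05], [0.03, 0.02, 0.02, 0.02, -0.04], [0.04, 0.03, 0.02, 0.03, -0.05], [-0.07, -0.05, -0.04, -0.05, 0.08]]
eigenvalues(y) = [0.22, 0.51, 0.64, 0.87, 0.78]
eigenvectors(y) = [[0.54, 0.27, 0.64, 0.47, -0.07], [0.39, -0.05, -0.53, 0.39, 0.64], [0.27, 0.73, -0.46, -0.16, -0.39], [0.35, 0.12, 0.26, -0.75, 0.48], [-0.6, 0.61, 0.17, 0.17, 0.46]]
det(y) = 0.05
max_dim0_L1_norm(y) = 1.13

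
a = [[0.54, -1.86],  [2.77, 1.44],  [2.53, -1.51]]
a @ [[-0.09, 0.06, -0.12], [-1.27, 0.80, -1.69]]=[[2.31, -1.46, 3.08], [-2.08, 1.32, -2.77], [1.69, -1.06, 2.25]]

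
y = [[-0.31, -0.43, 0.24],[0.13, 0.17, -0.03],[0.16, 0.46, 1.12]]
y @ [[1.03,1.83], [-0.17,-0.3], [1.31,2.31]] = [[0.07,0.12], [0.07,0.12], [1.55,2.74]]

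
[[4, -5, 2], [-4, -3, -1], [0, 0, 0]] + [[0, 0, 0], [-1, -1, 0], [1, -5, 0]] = [[4, -5, 2], [-5, -4, -1], [1, -5, 0]]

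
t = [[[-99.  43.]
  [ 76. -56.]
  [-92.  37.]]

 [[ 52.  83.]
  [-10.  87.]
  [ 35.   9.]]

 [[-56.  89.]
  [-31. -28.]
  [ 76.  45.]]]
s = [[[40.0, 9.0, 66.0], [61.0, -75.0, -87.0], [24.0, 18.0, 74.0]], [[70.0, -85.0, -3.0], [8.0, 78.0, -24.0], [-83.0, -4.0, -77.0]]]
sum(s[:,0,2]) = 63.0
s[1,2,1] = -4.0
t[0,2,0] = -92.0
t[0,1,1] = -56.0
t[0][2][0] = -92.0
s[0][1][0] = 61.0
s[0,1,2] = -87.0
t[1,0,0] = 52.0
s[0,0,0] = 40.0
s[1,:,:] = [[70.0, -85.0, -3.0], [8.0, 78.0, -24.0], [-83.0, -4.0, -77.0]]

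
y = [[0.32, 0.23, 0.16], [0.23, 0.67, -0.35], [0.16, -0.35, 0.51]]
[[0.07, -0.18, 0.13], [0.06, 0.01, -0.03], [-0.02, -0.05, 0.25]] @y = [[0.0, -0.15, 0.14], [0.02, 0.03, -0.01], [0.02, -0.13, 0.14]]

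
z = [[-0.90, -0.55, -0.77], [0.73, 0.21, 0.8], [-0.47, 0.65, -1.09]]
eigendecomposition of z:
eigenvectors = [[-0.41, 0.75, -0.72], [0.47, -0.35, 0.42], [-0.78, -0.56, 0.55]]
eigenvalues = [-1.73, -0.06, 0.02]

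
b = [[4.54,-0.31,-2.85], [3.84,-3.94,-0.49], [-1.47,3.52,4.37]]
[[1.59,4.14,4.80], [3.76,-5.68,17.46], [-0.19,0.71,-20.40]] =b @ [[0.63, 0.26, -0.00], [-0.40, 1.85, -4.28], [0.49, -1.24, -1.22]]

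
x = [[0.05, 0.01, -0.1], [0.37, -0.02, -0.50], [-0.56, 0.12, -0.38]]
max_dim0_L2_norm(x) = 0.67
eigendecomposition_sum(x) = [[0.13, -0.01, -0.02], [0.50, -0.03, -0.07], [-0.03, 0.00, 0.0]] + [[-0.16,0.04,-0.09], [-0.93,0.22,-0.52], [-0.73,0.17,-0.41]] + [[0.07, -0.02, 0.01], [0.79, -0.21, 0.09], [0.20, -0.05, 0.02]]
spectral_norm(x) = 0.69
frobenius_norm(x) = 0.93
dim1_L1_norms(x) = [0.16, 0.89, 1.06]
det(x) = 0.00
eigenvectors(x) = [[-0.26,  -0.13,  0.09], [-0.96,  -0.78,  0.97], [0.06,  -0.61,  0.24]]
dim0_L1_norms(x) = [0.98, 0.15, 0.98]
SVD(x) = [[-0.01, -0.18, 0.98], [-0.22, -0.96, -0.18], [0.98, -0.22, -0.03]] @ diag([0.6904564620600425, 0.6288667158591734, 0.009824850331002905]) @ [[-0.91, 0.18, -0.38], [-0.38, -0.01, 0.92], [0.16, 0.98, 0.08]]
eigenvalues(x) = [0.11, -0.35, -0.11]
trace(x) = -0.35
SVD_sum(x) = [[0.01, -0.00, 0.0], [0.14, -0.03, 0.06], [-0.61, 0.12, -0.25]] + [[0.04, 0.00, -0.10],  [0.23, 0.01, -0.56],  [0.05, 0.00, -0.13]] + [[0.0, 0.01, 0.00], [-0.00, -0.0, -0.00], [-0.00, -0.00, -0.0]]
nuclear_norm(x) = 1.33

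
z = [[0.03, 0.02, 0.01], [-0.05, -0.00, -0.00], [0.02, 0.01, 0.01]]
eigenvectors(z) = [[(0.28+0.4j),(0.28-0.4j),(0.05+0j)], [-0.81+0.00j,-0.81-0.00j,-0.50+0.00j], [(0.27+0.18j),(0.27-0.18j),0.86+0.00j]]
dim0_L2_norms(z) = [0.06, 0.02, 0.01]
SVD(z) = [[-0.55, -0.65, -0.53], [0.76, -0.65, 0.03], [-0.36, -0.38, 0.85]] @ diag([0.06374530723774102, 0.020541546719662053, 0.0038184635038116914]) @ [[-0.96, -0.23, -0.14], [0.27, -0.82, -0.5], [-0.00, -0.52, 0.85]]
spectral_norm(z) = 0.06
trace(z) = 0.04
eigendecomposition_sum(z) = [[(0.02+0.01j), (0.01-0.01j), 0.00-0.00j], [(-0.03+0.01j), 0.00+0.02j, 0.00+0.01j], [(0.01+0j), 0.00-0.01j, 0.00-0.00j]] + [[0.02-0.01j, 0.01+0.01j, 0j],[-0.03-0.01j, -0.02j, 0.00-0.01j],[0.01-0.00j, 0.00+0.01j, 0j]] + [[(-0-0j), 0j, 0.00+0.00j], [0j, -0.00-0.00j, -0.00-0.00j], [(-0-0j), 0.00+0.00j, 0.01+0.00j]]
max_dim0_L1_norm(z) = 0.1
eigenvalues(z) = [(0.02+0.02j), (0.02-0.02j), (0.01+0j)]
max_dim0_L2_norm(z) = 0.06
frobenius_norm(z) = 0.07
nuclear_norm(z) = 0.09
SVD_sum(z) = [[0.03, 0.01, 0.0],[-0.05, -0.01, -0.01],[0.02, 0.01, 0.0]] + [[-0.00, 0.01, 0.01],[-0.00, 0.01, 0.01],[-0.00, 0.01, 0.00]] + [[0.00, 0.00, -0.0], [-0.00, -0.0, 0.0], [-0.0, -0.00, 0.0]]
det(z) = 0.00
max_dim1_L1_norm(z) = 0.06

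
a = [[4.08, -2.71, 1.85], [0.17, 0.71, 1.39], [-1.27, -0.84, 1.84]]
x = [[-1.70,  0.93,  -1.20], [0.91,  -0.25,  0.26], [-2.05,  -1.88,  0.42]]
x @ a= [[-5.25, 6.28, -4.06], [3.34, -2.86, 1.81], [-9.22, 3.87, -5.63]]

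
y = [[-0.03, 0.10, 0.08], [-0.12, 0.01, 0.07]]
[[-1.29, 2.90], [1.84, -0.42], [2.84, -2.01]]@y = [[-0.31, -0.1, 0.1], [-0.00, 0.18, 0.12], [0.16, 0.26, 0.09]]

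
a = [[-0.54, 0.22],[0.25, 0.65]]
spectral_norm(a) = 0.70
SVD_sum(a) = [[0.01, 0.04], [0.22, 0.66]] + [[-0.55, 0.18], [0.03, -0.01]]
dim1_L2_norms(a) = [0.58, 0.7]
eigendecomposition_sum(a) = [[-0.56, 0.10], [0.11, -0.02]] + [[0.02, 0.12], [0.14, 0.67]]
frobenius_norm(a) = 0.91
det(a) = -0.41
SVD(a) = [[0.05, 1.00], [1.0, -0.05]] @ diag([0.6967352753174352, 0.5827177328075214]) @ [[0.32, 0.95], [-0.95, 0.32]]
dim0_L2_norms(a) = [0.6, 0.69]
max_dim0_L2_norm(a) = 0.69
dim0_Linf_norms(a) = [0.54, 0.65]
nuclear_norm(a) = 1.28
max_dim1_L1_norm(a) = 0.9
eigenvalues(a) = [-0.58, 0.69]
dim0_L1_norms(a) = [0.79, 0.87]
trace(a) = 0.11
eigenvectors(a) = [[-0.98, -0.18], [0.2, -0.98]]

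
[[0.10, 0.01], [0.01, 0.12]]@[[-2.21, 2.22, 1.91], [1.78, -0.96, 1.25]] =[[-0.2, 0.21, 0.2], [0.19, -0.09, 0.17]]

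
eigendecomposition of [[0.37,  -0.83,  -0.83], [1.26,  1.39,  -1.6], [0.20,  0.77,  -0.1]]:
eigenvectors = [[(0.04-0.56j), 0.04+0.56j, (0.84+0j)],  [-0.76+0.00j, (-0.76-0j), (-0.15+0j)],  [(-0.24+0.25j), (-0.24-0.25j), (0.53+0j)]]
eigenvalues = [(0.83+1.45j), (0.83-1.45j), (-0+0j)]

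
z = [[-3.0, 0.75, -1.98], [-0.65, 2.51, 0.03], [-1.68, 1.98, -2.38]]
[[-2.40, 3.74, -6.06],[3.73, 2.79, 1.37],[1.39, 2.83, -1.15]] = z @ [[1.21, -1.3, 2.51], [1.8, 0.77, 1.2], [0.06, 0.37, -0.29]]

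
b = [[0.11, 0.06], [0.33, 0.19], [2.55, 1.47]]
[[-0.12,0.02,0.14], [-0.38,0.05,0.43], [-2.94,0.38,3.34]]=b@[[-0.23,0.53,1.23], [-1.6,-0.66,0.14]]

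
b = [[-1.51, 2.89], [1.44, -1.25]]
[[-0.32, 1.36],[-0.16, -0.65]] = b @ [[-0.38,-0.08], [-0.31,0.43]]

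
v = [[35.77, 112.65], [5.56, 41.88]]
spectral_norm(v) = 125.32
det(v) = 871.71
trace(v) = 77.65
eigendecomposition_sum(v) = [[7.63, -30.41], [-1.5, 5.98]] + [[28.14, 143.06], [7.06, 35.9]]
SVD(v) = [[-0.94, -0.33], [-0.33, 0.94]] @ diag([125.32350753140781, 6.9557070111649795]) @ [[-0.28, -0.96],[-0.96, 0.28]]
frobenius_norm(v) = 125.52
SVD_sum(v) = [[33.55, 113.31], [11.85, 40.02]] + [[2.22,  -0.66], [-6.29,  1.86]]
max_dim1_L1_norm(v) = 148.42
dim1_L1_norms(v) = [148.42, 47.44]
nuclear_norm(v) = 132.28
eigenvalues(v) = [13.61, 64.04]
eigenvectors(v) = [[-0.98,-0.97], [0.19,-0.24]]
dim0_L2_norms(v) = [36.2, 120.18]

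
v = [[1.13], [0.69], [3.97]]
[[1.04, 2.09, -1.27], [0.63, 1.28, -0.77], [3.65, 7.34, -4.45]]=v@[[0.92,  1.85,  -1.12]]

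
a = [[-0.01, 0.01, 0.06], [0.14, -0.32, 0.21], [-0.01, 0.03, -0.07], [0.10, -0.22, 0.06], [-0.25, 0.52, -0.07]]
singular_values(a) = [0.74, 0.16, 0.0]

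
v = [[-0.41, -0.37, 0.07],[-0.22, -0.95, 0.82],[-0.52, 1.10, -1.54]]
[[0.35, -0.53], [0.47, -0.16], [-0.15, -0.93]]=v @ [[-1.07, 1.07], [0.38, 0.33], [0.73, 0.48]]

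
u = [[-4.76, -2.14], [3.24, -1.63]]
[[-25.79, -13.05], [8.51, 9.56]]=u@[[4.1,2.84],[2.93,-0.22]]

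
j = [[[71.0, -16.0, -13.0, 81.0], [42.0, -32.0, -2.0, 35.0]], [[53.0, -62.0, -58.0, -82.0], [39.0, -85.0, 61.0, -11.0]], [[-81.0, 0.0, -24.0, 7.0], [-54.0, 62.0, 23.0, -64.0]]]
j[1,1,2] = 61.0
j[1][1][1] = -85.0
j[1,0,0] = 53.0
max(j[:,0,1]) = 0.0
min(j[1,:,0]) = 39.0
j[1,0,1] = -62.0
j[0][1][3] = 35.0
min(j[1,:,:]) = -85.0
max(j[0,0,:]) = 81.0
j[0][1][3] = 35.0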